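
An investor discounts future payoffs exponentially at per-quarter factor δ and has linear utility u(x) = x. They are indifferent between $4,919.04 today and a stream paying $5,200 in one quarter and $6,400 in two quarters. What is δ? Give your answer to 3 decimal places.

δ ≈ 0.560

The stream is worth 5200δ + 6400δ² today, so 5200δ + 6400δ² = 4919.04.
Rearranged: 6400δ² + 5200δ − 4919.04 = 0.
By the quadratic formula (taking the positive root), δ = (−5200 + √152967424.00) / 12800 ≈ 0.560.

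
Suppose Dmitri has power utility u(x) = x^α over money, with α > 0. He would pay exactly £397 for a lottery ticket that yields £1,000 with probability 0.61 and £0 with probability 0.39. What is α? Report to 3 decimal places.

The lottery's expected utility is 0.61·u(1000) + 0.39·u(0) = 0.61·1000^α (since u(0) = 0 for α > 0).
Setting u(397) equal to that: 397^α = 0.61·1000^α ⇒ (397/1000)^α = 0.61.
Take logs: α = ln 0.61 / ln(397/1000) ≈ 0.53506.

α ≈ 0.535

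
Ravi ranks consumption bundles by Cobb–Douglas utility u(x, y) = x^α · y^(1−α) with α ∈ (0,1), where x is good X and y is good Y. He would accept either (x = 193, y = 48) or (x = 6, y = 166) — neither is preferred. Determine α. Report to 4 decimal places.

α ≈ 0.2633

The Cobb–Douglas utilities coincide, so 193^α·48^(1−α) = 6^α·166^(1−α).
(193/6)^α = (166/48)^(1−α); take logs: α·ln(193/6) = (1−α)·ln(166/48), i.e. α·3.4709307 = (1−α)·1.2407868.
So α/(1−α) = (1.2407868)/(3.4709307) = 0.3574796, and α = 0.3574796/1.3574796 ≈ 0.2633.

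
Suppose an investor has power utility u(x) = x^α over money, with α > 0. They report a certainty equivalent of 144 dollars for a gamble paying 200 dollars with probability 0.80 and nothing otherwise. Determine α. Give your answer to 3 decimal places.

α ≈ 0.679

Since u(0) = 0, the lottery's EU is 0.80·200^α.
Setting u(144) equal to that: 144^α = 0.80·200^α ⇒ (144/200)^α = 0.80.
Take logs: α = ln 0.80 / ln(144/200) ≈ 0.67927.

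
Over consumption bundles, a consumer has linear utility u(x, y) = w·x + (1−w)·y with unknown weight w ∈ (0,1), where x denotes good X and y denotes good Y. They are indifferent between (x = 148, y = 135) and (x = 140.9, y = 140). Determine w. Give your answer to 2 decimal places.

u(148,135) = u(140.9,140) means w·148 + (1−w)·135 = w·140.9 + (1−w)·140.
w·(148−140.9) = (1−w)·(140−135), i.e. w·7.1 = (1−w)·5.
Hence w = 5/(7.1+5) = 5/12.1 = 0.41.

w = 0.41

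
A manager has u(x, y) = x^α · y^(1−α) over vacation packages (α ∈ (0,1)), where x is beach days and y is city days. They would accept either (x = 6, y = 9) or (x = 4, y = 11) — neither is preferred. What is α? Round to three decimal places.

Set the two utilities equal: 6^α·9^(1−α) = 4^α·11^(1−α).
Rearrange to (6/4)^α = (11/9)^(1−α) and take logs: α·0.405465 = (1−α)·0.200671.
Thus α·(0.606136) = 0.200671, so α = 0.200671/0.606136 ≈ 0.331.

α ≈ 0.331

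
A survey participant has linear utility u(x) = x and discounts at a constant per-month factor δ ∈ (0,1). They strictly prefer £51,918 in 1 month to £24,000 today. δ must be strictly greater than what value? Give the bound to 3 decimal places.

δ > 0.462

The preference means 24000 < δ·51918.
So δ > 24000/51918 = 0.46227.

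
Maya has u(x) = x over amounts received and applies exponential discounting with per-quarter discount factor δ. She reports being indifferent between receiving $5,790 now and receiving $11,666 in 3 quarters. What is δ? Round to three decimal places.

The payoff in 3 quarters is discounted by δ^3, so u(5790) = δ^3·u(11666) and δ^3 = u(5790)/u(11666).
With u(x) = x: δ^3 = 5790/11666 = 0.49631.
So δ = 0.49631^(1/3) ≈ 0.792.

δ ≈ 0.792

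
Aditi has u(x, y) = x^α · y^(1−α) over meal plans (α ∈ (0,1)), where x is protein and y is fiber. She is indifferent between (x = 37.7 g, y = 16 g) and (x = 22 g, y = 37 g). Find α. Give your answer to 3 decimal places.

α ≈ 0.609

The Cobb–Douglas utilities coincide, so 37.7^α·16^(1−α) = 22^α·37^(1−α).
Rearrange to (37.7/22)^α = (37/16)^(1−α) and take logs: α·0.538618 = (1−α)·0.838329.
Thus α·(1.376947) = 0.838329, so α = 0.838329/1.376947 ≈ 0.609.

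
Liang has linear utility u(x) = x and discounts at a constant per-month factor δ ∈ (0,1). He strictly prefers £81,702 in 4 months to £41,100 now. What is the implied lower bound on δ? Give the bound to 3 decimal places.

δ > 0.842

Comparing present values: 41100 < δ^4·81702.
Hence δ^4 > 41100/81702 = 0.50305, and x ↦ x^(1/4) is increasing on (0,∞).
δ > 0.50305^(1/4) = 0.842.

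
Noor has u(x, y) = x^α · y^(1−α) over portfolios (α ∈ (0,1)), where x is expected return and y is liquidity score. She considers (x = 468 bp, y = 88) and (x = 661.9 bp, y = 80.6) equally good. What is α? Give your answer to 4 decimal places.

Indifference: 468^α · 88^(1−α) = 661.9^α · 80.6^(1−α).
(468/661.9)^α = (80.6/88)^(1−α); take logs: α·ln(468/661.9) = (1−α)·ln(80.6/88), i.e. α·-0.3466462 = (1−α)·-0.0878382.
With A = -0.3466462 and B = -0.0878382: α·A = (1−α)·B, so α = B/(A+B) = -0.0878382/-0.4344844 ≈ 0.2022.

α ≈ 0.2022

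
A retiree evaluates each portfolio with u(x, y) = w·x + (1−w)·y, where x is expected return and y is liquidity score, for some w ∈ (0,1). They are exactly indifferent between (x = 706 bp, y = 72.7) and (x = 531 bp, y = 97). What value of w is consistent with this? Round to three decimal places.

u(706,72.7) = u(531,97) means w·706 + (1−w)·72.7 = w·531 + (1−w)·97.
w·(706−531) = (1−w)·(97−72.7), i.e. w·175 = (1−w)·24.3.
The marginal rate of substitution is 24.3/175, so w = 24.3/(175+24.3) = 0.122.

w = 0.122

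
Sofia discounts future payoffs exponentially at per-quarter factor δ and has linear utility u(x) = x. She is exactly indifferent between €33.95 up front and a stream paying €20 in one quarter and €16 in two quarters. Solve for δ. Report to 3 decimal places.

Equating present values: 33.95 = 20δ + 16δ².
That is, 16δ² + 20δ − 33.95 = 0, a quadratic in δ.
δ = (−20 + √(20² + 4·16·33.95)) / (2·16) = (−20 + √2572.80) / 32 ≈ 0.960.

δ ≈ 0.960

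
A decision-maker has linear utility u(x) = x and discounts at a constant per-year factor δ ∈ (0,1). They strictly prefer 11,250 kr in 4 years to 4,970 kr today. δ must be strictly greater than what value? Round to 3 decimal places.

δ > 0.815

Under u(x) = x this choice says 4970 < δ^4·11250.
Hence δ^4 > 4970/11250 = 0.44178, and x ↦ x^(1/4) is increasing on (0,∞).
δ > 0.44178^(1/4) = 0.815.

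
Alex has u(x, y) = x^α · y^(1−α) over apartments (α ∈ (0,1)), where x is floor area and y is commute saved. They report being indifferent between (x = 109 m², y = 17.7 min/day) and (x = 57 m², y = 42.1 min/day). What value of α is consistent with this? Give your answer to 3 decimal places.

α ≈ 0.572

Set the two utilities equal: 109^α·17.7^(1−α) = 57^α·42.1^(1−α).
Taking logs: α·ln 109 + (1−α)·ln 17.7 = α·ln 57 + (1−α)·ln 42.1, i.e. α·0.648297 = (1−α)·0.866483.
Thus α·(1.514780) = 0.866483, so α = 0.866483/1.514780 ≈ 0.572.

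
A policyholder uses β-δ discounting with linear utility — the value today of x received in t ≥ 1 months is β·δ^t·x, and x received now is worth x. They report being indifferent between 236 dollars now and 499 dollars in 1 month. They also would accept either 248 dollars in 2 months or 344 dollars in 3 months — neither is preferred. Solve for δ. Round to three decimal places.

δ ≈ 0.721

The second indifference involves only future payoffs, so β cancels: β·δ^2·248 = β·δ^3·344, giving δ = 248/344 = 0.72093.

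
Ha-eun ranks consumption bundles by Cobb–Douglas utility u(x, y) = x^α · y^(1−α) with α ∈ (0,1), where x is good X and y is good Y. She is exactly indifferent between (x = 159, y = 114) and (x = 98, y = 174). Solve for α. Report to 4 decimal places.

The Cobb–Douglas utilities coincide, so 159^α·114^(1−α) = 98^α·174^(1−α).
(159/98)^α = (174/114)^(1−α); take logs: α·ln(159/98) = (1−α)·ln(174/114), i.e. α·0.4839367 = (1−α)·0.4228569.
So α/(1−α) = (0.4228569)/(0.4839367) = 0.8737856, and α = 0.8737856/1.8737856 ≈ 0.4663.

α ≈ 0.4663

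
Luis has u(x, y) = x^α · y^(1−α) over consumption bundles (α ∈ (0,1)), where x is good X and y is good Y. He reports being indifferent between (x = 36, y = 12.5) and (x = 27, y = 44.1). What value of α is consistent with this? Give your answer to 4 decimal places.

α ≈ 0.8142

The Cobb–Douglas utilities coincide, so 36^α·12.5^(1−α) = 27^α·44.1^(1−α).
(36/27)^α = (44.1/12.5)^(1−α); take logs: α·ln(36/27) = (1−α)·ln(44.1/12.5), i.e. α·0.2876821 = (1−α)·1.2607311.
Thus α·(1.5484132) = 1.2607311, so α = 1.2607311/1.5484132 ≈ 0.8142.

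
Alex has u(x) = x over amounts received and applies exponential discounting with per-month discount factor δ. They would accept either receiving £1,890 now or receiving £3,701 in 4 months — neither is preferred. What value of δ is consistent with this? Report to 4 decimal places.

Equating discounted utilities: u(1890) = δ^4·u(3701) ⇒ δ^4 = u(1890)/u(3701).
With u(x) = x: δ^4 = 1890/3701 = 0.51067.
Taking the 4th root: δ = 0.51067^(1/4) ≈ 0.8453.

δ ≈ 0.8453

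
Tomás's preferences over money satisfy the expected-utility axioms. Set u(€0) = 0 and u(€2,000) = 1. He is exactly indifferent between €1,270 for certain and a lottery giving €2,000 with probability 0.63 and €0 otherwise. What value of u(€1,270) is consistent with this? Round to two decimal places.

By the standard-gamble method, u(€1,270) is just the indifference probability on the best outcome: 0.63.

0.63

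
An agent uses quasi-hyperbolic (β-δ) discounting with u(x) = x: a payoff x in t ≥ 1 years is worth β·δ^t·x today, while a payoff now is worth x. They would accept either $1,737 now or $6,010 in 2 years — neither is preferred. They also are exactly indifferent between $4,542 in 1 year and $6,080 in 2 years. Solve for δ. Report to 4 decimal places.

δ ≈ 0.7470

From the later pair, β·δ^1·4542 = β·δ^2·6080; dividing through, δ = 4542/6080 = 0.74704.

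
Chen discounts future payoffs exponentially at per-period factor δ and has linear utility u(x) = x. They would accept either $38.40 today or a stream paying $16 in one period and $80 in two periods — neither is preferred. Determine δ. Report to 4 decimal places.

δ ≈ 0.6000

Equating present values: 38.40 = 16δ + 80δ².
So 80δ² + 16δ − 38.40 = 0.
The positive root is δ = [−16 + √(16² + 4·80·38.40)] / (2·80) = (−16 + 112.000)/160 ≈ 0.6000.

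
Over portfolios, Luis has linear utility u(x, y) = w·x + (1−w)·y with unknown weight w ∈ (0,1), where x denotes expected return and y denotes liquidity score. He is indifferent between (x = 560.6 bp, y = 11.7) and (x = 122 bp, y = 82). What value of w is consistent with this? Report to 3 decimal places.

w = 0.138

Indifference: w·560.6 + (1−w)·11.7 = w·122 + (1−w)·82.
Collecting terms: w·438.6 = (1−w)·70.3.
Hence w = 70.3/(438.6+70.3) = 70.3/508.9 = 0.138.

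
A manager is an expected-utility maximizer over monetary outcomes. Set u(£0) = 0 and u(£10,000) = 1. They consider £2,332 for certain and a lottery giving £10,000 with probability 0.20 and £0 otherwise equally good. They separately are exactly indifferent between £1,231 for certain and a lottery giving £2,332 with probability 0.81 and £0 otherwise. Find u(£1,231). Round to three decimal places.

0.162

From the first indifference, u(£2,332) = 0.20·u(£10,000) + 0.80·u(£0) = 0.20·1 + 0.80·0 = 0.20.
Chaining: u(£1,231) = 0.81·0.20 + 0.19·0.00 = 0.1620.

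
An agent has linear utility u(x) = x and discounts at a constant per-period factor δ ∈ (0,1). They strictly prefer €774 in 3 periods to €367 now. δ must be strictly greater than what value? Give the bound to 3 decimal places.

The preference means 367 < δ^3·774.
So δ^3 > 367/774 = 0.47416; taking the cube root of both positive sides preserves the inequality.
δ > (367/774)^(1/3) ≈ 0.780.

δ > 0.780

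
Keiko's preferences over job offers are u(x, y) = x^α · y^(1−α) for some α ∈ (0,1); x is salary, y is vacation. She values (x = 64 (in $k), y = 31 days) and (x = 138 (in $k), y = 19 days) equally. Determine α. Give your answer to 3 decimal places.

α ≈ 0.389

The Cobb–Douglas utilities coincide, so 64^α·31^(1−α) = 138^α·19^(1−α).
Rearrange to (64/138)^α = (19/31)^(1−α) and take logs: α·-0.768371 = (1−α)·-0.489548.
With A = -0.768371 and B = -0.489548: α·A = (1−α)·B, so α = B/(A+B) = -0.489548/-1.257919 ≈ 0.389.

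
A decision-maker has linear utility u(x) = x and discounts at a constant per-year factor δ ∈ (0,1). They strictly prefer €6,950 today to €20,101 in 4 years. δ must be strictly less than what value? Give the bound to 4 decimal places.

δ < 0.7668

Under u(x) = x this choice says 6950 > δ^4·20101.
Dividing by 20101: δ^4 < 0.34575. Both sides are positive, so the 4th root keeps the direction.
δ < (6950/20101)^(1/4) ≈ 0.7668.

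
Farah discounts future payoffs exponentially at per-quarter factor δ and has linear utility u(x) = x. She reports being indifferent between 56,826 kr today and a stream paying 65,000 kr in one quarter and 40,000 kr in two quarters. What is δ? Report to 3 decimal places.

The stream is worth 65000δ + 40000δ² today, so 65000δ + 40000δ² = 56826.
So 40000δ² + 65000δ − 56826 = 0.
The positive root is δ = [−65000 + √(65000² + 4·40000·56826)] / (2·40000) = (−65000 + 115400.000)/80000 ≈ 0.630.

δ ≈ 0.630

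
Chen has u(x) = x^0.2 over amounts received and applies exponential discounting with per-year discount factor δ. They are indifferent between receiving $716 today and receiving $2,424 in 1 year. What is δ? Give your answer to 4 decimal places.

δ ≈ 0.7836

The payoff in 1 year is discounted by δ, so u(716) = δ·u(2424) and δ = u(716)/u(2424).
Since u(x) = x^0.2, δ = (716/2424)^0.2 = 0.29538^0.2 = 0.78357.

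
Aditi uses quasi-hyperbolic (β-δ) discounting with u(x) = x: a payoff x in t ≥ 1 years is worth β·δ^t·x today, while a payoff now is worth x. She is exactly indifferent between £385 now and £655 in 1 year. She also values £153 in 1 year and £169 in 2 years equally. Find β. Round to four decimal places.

β ≈ 0.6493

Both payoffs in the second observation are in the future, so β drops out: δ^1·153 = δ^2·169 ⇒ δ = 153/169 = 0.90533.
Now use the now-vs-future pair: 385 = β·δ·655 gives β = 385/(0.90533·655) ≈ 0.6493.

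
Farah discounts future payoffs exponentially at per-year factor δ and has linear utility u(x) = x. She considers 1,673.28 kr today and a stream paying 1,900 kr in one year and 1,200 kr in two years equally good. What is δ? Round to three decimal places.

δ ≈ 0.630

Present value of the stream is 1900·δ + 1200·δ². Indifference gives 1900δ + 1200δ² = 1673.28.
So 1200δ² + 1900δ − 1673.28 = 0.
The positive root is δ = [−1900 + √(1900² + 4·1200·1673.28)] / (2·1200) = (−1900 + 3412.000)/2400 ≈ 0.630.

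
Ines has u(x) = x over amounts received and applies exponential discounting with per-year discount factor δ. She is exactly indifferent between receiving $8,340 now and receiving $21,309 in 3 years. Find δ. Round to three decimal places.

Equating discounted utilities: u(8340) = δ^3·u(21309) ⇒ δ^3 = u(8340)/u(21309).
With u(x) = x: δ^3 = 8340/21309 = 0.39138.
So δ = 0.39138^(1/3) ≈ 0.731.

δ ≈ 0.731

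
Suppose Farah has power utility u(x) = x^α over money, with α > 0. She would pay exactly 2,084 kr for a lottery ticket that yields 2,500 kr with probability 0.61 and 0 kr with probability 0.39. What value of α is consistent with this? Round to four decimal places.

EU(lottery) = 0.61·2500^α + 0.39·0 = 0.61·2500^α.
Setting u(2084) equal to that: 2084^α = 0.61·2500^α ⇒ (2084/2500)^α = 0.61.
Take logs: α = ln 0.61 / ln(2084/2500) ≈ 2.715890.

α ≈ 2.7159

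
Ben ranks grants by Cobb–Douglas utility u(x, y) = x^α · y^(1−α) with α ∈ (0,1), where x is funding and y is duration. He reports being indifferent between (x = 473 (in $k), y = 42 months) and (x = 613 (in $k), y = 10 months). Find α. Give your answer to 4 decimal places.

α ≈ 0.8470

Set the two utilities equal: 473^α·42^(1−α) = 613^α·10^(1−α).
Taking logs: α·ln 473 + (1−α)·ln 42 = α·ln 613 + (1−α)·ln 10, i.e. α·-0.2592695 = (1−α)·-1.4350845.
So α/(1−α) = (-1.4350845)/(-0.2592695) = 5.5351073, and α = 5.5351073/6.5351073 ≈ 0.8470.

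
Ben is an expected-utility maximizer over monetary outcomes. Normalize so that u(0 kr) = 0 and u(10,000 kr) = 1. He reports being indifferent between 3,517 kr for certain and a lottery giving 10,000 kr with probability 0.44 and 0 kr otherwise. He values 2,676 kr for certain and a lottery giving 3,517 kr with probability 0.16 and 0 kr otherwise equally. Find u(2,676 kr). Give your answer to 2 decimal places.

0.07

First, u(3,517 kr) = 0.44·u(10,000 kr) + 0.56·u(0 kr) = 0.44.
Chaining: u(2,676 kr) = 0.16·0.44 + 0.84·0.00 = 0.0704.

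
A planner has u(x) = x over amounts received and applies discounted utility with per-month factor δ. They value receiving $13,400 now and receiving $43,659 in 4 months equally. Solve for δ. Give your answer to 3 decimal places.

Equating discounted utilities: u(13400) = δ^4·u(43659) ⇒ δ^4 = u(13400)/u(43659).
With u(x) = x: δ^4 = 13400/43659 = 0.30692.
So δ = 0.30692^(1/4) ≈ 0.744.

δ ≈ 0.744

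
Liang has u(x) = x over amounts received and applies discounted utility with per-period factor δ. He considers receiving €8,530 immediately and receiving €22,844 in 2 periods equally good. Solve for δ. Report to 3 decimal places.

δ ≈ 0.611

The payoff in 2 periods is discounted by δ^2, so u(8530) = δ^2·u(22844) and δ^2 = u(8530)/u(22844).
With u(x) = x: δ^2 = 8530/22844 = 0.37340.
Taking the square root: δ = 0.37340^(1/2) ≈ 0.611.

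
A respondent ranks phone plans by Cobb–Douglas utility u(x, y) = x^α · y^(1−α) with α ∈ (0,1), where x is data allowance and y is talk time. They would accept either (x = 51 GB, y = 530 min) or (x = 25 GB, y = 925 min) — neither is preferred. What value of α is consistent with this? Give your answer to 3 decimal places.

α ≈ 0.439

The Cobb–Douglas utilities coincide, so 51^α·530^(1−α) = 25^α·925^(1−α).
Taking logs: α·ln 51 + (1−α)·ln 530 = α·ln 25 + (1−α)·ln 925, i.e. α·0.712950 = (1−α)·0.556917.
So α/(1−α) = (0.556917)/(0.712950) = 0.781145, and α = 0.781145/1.781145 ≈ 0.439.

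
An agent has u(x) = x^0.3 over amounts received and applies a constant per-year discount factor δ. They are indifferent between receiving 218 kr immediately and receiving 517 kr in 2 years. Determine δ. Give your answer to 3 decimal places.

Indifference means u(218) = δ^2 · u(517), so δ^2 = u(218)/u(517).
Since u(x) = x^0.3, δ^2 = (218/517)^0.3 = 0.42166^0.3 = 0.77177.
So δ = 0.77177^(1/2) ≈ 0.879.

δ ≈ 0.879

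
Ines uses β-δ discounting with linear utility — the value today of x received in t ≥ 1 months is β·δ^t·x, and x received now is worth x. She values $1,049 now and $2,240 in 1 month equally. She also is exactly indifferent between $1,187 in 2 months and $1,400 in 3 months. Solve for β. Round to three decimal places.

β ≈ 0.552

Both payoffs in the second observation are in the future, so β drops out: δ^2·1187 = δ^3·1400 ⇒ δ = 1187/1400 = 0.84786.
Substituting δ into 1049 = β·δ·2240: β = 1049/(1899.200) ≈ 0.552.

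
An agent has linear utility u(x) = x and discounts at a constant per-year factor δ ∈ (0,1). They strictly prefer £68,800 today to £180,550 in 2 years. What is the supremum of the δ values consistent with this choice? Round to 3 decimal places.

δ < 0.617

Comparing present values: 68800 > δ^2·180550.
So δ^2 < 68800/180550 = 0.38106; taking the square root of both positive sides preserves the inequality.
δ < 0.38106^(1/2) = 0.617.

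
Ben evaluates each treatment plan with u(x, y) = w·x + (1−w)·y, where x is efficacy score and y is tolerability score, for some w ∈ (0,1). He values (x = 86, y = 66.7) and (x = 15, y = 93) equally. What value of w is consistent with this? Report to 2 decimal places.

w = 0.27

Equating utilities: w·86 + (1−w)·66.7 = w·15 + (1−w)·93.
Rearranging, 71·w − 26.3·(1−w) = 0.
The marginal rate of substitution is 26.3/71, so w = 26.3/(71+26.3) = 0.27.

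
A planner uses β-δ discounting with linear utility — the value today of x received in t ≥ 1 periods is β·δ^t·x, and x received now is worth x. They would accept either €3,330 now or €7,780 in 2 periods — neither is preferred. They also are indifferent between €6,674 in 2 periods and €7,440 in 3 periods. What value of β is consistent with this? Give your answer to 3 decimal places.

β ≈ 0.532

Both payoffs in the second observation are in the future, so β drops out: δ^2·6674 = δ^3·7440 ⇒ δ = 6674/7440 = 0.89704.
Substituting δ into 3330 = β·δ^2·7780: β = 3330/(6260.458) ≈ 0.532.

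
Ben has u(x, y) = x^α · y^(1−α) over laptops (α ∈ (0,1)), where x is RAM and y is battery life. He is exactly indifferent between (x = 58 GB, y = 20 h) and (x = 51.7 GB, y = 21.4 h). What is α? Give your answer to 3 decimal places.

Indifference: 58^α · 20^(1−α) = 51.7^α · 21.4^(1−α).
(58/51.7)^α = (21.4/20)^(1−α); take logs: α·ln(58/51.7) = (1−α)·ln(21.4/20), i.e. α·0.114985 = (1−α)·0.067659.
Thus α·(0.182644) = 0.067659, so α = 0.067659/0.182644 ≈ 0.370.

α ≈ 0.370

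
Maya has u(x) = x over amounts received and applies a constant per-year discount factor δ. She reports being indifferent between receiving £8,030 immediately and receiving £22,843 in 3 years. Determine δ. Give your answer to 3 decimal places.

Indifference means u(8030) = δ^3 · u(22843), so δ^3 = u(8030)/u(22843).
With u(x) = x: δ^3 = 8030/22843 = 0.35153.
Taking the cube root: δ = 0.35153^(1/3) ≈ 0.706.

δ ≈ 0.706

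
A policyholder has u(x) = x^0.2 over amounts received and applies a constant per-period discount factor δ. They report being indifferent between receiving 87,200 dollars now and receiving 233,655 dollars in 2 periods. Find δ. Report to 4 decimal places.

δ ≈ 0.9061

The payoff in 2 periods is discounted by δ^2, so u(87200) = δ^2·u(233655) and δ^2 = u(87200)/u(233655).
Since u(x) = x^0.2, δ^2 = (87200/233655)^0.2 = 0.37320^0.2 = 0.82109.
So δ = 0.82109^(1/2) ≈ 0.9061.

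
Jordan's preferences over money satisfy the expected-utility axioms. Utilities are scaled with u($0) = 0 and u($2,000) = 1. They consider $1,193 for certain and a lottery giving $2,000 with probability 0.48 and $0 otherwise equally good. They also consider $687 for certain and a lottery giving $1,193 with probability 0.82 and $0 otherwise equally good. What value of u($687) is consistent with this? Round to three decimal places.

From the first indifference, u($1,193) = 0.48·u($2,000) + 0.52·u($0) = 0.48·1 + 0.52·0 = 0.48.
The second indifference gives u($687) = 0.82·u($1,193) + 0.18·u($0) = 0.82·0.48 + 0.18·0.00 = 0.3936.

0.394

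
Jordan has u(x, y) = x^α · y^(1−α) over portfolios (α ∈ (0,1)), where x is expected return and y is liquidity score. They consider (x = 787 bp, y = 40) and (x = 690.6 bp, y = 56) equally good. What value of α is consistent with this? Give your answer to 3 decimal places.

α ≈ 0.720

Set the two utilities equal: 787^α·40^(1−α) = 690.6^α·56^(1−α).
(787/690.6)^α = (56/40)^(1−α); take logs: α·ln(787/690.6) = (1−α)·ln(56/40), i.e. α·0.130667 = (1−α)·0.336472.
So α/(1−α) = (0.336472)/(0.130667) = 2.575034, and α = 2.575034/3.575034 ≈ 0.720.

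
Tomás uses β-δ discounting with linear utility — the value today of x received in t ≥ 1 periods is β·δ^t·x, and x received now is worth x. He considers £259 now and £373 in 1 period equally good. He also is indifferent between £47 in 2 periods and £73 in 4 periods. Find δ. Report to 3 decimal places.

δ ≈ 0.802

From the later pair, β·δ^2·47 = β·δ^4·73; dividing through, δ^2 = 47/73 = 0.64384, so δ = 0.80239.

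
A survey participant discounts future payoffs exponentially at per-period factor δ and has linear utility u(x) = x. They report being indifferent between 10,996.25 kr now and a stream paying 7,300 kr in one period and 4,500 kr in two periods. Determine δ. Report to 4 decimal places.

The stream is worth 7300δ + 4500δ² today, so 7300δ + 4500δ² = 10996.25.
That is, 4500δ² + 7300δ − 10996.25 = 0, a quadratic in δ.
By the quadratic formula (taking the positive root), δ = (−7300 + √251222500.00) / 9000 ≈ 0.9500.

δ ≈ 0.9500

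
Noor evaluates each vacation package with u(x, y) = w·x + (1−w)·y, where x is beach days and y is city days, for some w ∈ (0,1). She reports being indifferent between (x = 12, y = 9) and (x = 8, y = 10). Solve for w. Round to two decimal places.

Equating utilities: w·12 + (1−w)·9 = w·8 + (1−w)·10.
Rearranging, 4·w − 1·(1−w) = 0.
Hence w = 1/(4+1) = 1/5 = 0.20.

w = 0.20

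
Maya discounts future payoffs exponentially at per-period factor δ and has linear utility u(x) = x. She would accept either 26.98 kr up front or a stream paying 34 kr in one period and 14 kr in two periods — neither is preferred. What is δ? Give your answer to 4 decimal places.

The stream is worth 34δ + 14δ² today, so 34δ + 14δ² = 26.98.
Rearranged: 14δ² + 34δ − 26.98 = 0.
The positive root is δ = [−34 + √(34² + 4·14·26.98)] / (2·14) = (−34 + 51.642)/28 ≈ 0.6301.

δ ≈ 0.6301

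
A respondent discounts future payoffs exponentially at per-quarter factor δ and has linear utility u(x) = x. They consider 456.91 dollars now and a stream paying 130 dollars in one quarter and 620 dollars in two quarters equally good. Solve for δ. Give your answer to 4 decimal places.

δ ≈ 0.7600

The stream is worth 130δ + 620δ² today, so 130δ + 620δ² = 456.91.
Rearranged: 620δ² + 130δ − 456.91 = 0.
The positive root is δ = [−130 + √(130² + 4·620·456.91)] / (2·620) = (−130 + 1072.398)/1240 ≈ 0.7600.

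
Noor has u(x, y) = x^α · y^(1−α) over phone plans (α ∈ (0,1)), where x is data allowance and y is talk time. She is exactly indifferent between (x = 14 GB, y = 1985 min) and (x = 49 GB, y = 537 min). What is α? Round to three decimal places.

Set the two utilities equal: 14^α·1985^(1−α) = 49^α·537^(1−α).
(14/49)^α = (537/1985)^(1−α); take logs: α·ln(14/49) = (1−α)·ln(537/1985), i.e. α·-1.252763 = (1−α)·-1.307376.
Thus α·(-2.560139) = -1.307376, so α = -1.307376/-2.560139 ≈ 0.511.

α ≈ 0.511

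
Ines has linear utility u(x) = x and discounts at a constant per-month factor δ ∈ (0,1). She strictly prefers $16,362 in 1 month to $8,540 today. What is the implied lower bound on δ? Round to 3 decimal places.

δ > 0.522

Under u(x) = x this choice says 8540 < δ·16362.
Dividing through by 16362 gives δ > 0.52194.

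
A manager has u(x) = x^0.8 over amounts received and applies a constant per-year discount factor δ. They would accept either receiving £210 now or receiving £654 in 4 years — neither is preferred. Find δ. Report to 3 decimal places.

Equating discounted utilities: u(210) = δ^4·u(654) ⇒ δ^4 = u(210)/u(654).
Since u(x) = x^0.8, δ^4 = (210/654)^0.8 = 0.32110^0.8 = 0.40301.
So δ = 0.40301^(1/4) ≈ 0.797.

δ ≈ 0.797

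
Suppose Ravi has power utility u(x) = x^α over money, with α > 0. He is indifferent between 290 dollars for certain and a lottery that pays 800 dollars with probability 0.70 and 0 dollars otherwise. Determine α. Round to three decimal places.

Since u(0) = 0, the lottery's EU is 0.70·800^α.
Indifference: 290^α = 0.70·800^α, so (290/800)^α = 0.70.
α = ln(0.70) / ln(290/800) = -0.356675/-1.014731 ≈ 0.351.

α ≈ 0.351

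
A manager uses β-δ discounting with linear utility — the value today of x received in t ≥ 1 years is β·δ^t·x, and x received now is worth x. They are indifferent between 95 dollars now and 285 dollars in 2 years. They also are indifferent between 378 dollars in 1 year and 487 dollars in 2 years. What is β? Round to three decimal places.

Both payoffs in the second observation are in the future, so β drops out: δ^1·378 = δ^2·487 ⇒ δ = 378/487 = 0.77618.
The first indifference: 95 = β·δ^2·285, so β = 95/(δ^2·285) = 95/(0.60246·285) ≈ 0.553.

β ≈ 0.553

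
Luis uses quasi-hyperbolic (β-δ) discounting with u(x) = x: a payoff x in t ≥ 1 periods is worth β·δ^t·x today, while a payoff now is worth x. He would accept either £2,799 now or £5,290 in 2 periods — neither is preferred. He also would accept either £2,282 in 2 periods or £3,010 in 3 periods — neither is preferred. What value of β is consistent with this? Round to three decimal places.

β ≈ 0.921

Both payoffs in the second observation are in the future, so β drops out: δ^2·2282 = δ^3·3010 ⇒ δ = 2282/3010 = 0.75814.
The first indifference: 2799 = β·δ^2·5290, so β = 2799/(δ^2·5290) = 2799/(0.57478·5290) ≈ 0.921.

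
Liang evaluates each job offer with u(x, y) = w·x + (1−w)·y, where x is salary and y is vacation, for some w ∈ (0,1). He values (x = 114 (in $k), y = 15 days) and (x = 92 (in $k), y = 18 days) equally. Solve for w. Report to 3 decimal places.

Equating utilities: w·114 + (1−w)·15 = w·92 + (1−w)·18.
w·(114−92) = (1−w)·(18−15), i.e. w·22 = (1−w)·3.
The marginal rate of substitution is 3/22, so w = 3/(22+3) = 0.120.

w = 0.120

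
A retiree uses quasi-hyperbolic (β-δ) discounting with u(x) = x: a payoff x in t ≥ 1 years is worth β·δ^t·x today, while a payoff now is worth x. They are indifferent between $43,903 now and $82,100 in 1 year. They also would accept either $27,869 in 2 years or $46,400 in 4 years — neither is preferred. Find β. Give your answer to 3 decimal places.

The second indifference involves only future payoffs, so β cancels: β·δ^2·27869 = β·δ^4·46400, giving δ^2 = 27869/46400 = 0.60062, so δ = 0.77500.
Substituting δ into 43903 = β·δ·82100: β = 43903/(63627.500) ≈ 0.690.

β ≈ 0.690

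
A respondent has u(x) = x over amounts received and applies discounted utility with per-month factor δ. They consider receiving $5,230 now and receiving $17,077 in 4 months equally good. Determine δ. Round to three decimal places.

δ ≈ 0.744

Equating discounted utilities: u(5230) = δ^4·u(17077) ⇒ δ^4 = u(5230)/u(17077).
With u(x) = x: δ^4 = 5230/17077 = 0.30626.
Hence δ = (0.30626)^(1/4) = 0.74391.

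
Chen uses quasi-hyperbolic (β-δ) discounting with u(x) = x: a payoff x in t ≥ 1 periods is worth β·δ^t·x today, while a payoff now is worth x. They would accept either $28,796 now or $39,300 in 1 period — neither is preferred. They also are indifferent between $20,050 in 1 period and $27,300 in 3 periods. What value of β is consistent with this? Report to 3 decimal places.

β ≈ 0.855

Both payoffs in the second observation are in the future, so β drops out: δ^1·20050 = δ^3·27300 ⇒ δ^2 = 20050/27300 = 0.73443, so δ = 0.85699.
Substituting δ into 28796 = β·δ·39300: β = 28796/(33679.716) ≈ 0.855.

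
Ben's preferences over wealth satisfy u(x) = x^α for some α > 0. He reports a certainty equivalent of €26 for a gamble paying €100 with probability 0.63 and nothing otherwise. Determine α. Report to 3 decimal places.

α ≈ 0.343

Since u(0) = 0, the lottery's EU is 0.63·100^α.
Setting u(26) equal to that: 26^α = 0.63·100^α ⇒ (26/100)^α = 0.63.
α = ln(0.63) / ln(26/100) = -0.462035/-1.347074 ≈ 0.343.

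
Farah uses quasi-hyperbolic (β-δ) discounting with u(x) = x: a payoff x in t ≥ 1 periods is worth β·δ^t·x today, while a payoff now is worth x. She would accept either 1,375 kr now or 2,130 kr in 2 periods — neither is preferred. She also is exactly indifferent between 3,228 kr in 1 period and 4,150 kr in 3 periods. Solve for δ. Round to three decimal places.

δ ≈ 0.882

Both payoffs in the second observation are in the future, so β drops out: δ^1·3228 = δ^3·4150 ⇒ δ^2 = 3228/4150 = 0.77783, so δ = 0.88195.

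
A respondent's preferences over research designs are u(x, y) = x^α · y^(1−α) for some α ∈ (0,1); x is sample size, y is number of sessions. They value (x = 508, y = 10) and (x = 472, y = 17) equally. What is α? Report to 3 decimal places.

α ≈ 0.878

Indifference: 508^α · 10^(1−α) = 472^α · 17^(1−α).
(508/472)^α = (17/10)^(1−α); take logs: α·ln(508/472) = (1−α)·ln(17/10), i.e. α·0.073502 = (1−α)·0.530628.
With A = 0.073502 and B = 0.530628: α·A = (1−α)·B, so α = B/(A+B) = 0.530628/0.604130 ≈ 0.878.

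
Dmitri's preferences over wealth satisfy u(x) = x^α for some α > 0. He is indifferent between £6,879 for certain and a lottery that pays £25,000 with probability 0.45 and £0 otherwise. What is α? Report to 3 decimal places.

α ≈ 0.619

The lottery's expected utility is 0.45·u(25000) + 0.55·u(0) = 0.45·25000^α (since u(0) = 0 for α > 0).
Equating: 6879^α = 0.45·25000^α, i.e. 0.2752^α = 0.45.
Taking logs: α·ln(6879/25000) = ln(0.45), so α = -0.798508 / -1.290403 ≈ 0.619.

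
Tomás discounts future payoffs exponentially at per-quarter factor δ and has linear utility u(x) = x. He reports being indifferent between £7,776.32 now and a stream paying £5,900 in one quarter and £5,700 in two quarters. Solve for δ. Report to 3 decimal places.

The stream is worth 5900δ + 5700δ² today, so 5900δ + 5700δ² = 7776.32.
Rearranged: 5700δ² + 5900δ − 7776.32 = 0.
δ = (−5900 + √(5900² + 4·5700·7776.32)) / (2·5700) = (−5900 + √212110096.00) / 11400 ≈ 0.760.

δ ≈ 0.760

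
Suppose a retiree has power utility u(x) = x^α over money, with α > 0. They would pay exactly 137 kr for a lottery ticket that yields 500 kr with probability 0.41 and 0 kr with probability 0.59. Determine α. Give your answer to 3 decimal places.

α ≈ 0.689

Since u(0) = 0, the lottery's EU is 0.41·500^α.
Setting u(137) equal to that: 137^α = 0.41·500^α ⇒ (137/500)^α = 0.41.
Take logs: α = ln 0.41 / ln(137/500) ≈ 0.68869.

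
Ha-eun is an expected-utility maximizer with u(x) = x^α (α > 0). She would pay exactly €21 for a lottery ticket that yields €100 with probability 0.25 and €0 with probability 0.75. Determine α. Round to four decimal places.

Since u(0) = 0, the lottery's EU is 0.25·100^α.
Equating: 21^α = 0.25·100^α, i.e. 0.2100^α = 0.25.
α = ln(0.25) / ln(21/100) = -1.3862944/-1.5606477 ≈ 0.8883.

α ≈ 0.8883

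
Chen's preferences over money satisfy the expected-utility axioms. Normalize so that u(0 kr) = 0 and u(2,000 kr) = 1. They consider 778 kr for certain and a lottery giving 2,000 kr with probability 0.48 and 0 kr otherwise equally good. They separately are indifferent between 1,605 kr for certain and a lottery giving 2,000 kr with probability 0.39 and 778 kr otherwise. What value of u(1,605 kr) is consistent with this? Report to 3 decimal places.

The first gamble pins u(778 kr): it must equal 0.48·1 + 0.52·0 = 0.48.
Chaining: u(1,605 kr) = 0.39·1.00 + 0.61·0.48 = 0.6828.

0.683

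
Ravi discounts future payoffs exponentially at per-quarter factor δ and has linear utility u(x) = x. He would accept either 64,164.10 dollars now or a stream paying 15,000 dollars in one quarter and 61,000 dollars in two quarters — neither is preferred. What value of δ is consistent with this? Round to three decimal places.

Present value of the stream is 15000·δ + 61000·δ². Indifference gives 15000δ + 61000δ² = 64164.10.
Rearranged: 61000δ² + 15000δ − 64164.10 = 0.
By the quadratic formula (taking the positive root), δ = (−15000 + √15881040400.00) / 122000 ≈ 0.910.

δ ≈ 0.910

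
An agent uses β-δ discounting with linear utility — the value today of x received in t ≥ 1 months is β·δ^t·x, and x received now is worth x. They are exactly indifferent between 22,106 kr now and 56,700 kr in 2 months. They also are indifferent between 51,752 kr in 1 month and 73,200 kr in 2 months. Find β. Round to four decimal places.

The second indifference involves only future payoffs, so β cancels: β·δ^1·51752 = β·δ^2·73200, giving δ = 51752/73200 = 0.70699.
The first indifference: 22106 = β·δ^2·56700, so β = 22106/(δ^2·56700) = 22106/(0.49984·56700) ≈ 0.7800.

β ≈ 0.7800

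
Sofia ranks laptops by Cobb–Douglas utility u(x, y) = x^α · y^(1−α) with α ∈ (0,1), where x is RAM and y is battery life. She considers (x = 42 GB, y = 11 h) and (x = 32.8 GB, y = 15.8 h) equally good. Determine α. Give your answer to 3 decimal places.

α ≈ 0.594

The Cobb–Douglas utilities coincide, so 42^α·11^(1−α) = 32.8^α·15.8^(1−α).
(42/32.8)^α = (15.8/11)^(1−α); take logs: α·ln(42/32.8) = (1−α)·ln(15.8/11), i.e. α·0.247241 = (1−α)·0.362115.
So α/(1−α) = (0.362115)/(0.247241) = 1.464624, and α = 1.464624/2.464624 ≈ 0.594.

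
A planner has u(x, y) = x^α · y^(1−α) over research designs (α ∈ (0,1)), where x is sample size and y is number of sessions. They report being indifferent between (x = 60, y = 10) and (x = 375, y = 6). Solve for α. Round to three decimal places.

α ≈ 0.218

The Cobb–Douglas utilities coincide, so 60^α·10^(1−α) = 375^α·6^(1−α).
Taking logs: α·ln 60 + (1−α)·ln 10 = α·ln 375 + (1−α)·ln 6, i.e. α·-1.832581 = (1−α)·-0.510826.
So α/(1−α) = (-0.510826)/(-1.832581) = 0.278747, and α = 0.278747/1.278747 ≈ 0.218.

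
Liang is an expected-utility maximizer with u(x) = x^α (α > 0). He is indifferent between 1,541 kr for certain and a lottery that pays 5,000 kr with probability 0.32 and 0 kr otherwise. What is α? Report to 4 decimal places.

Since u(0) = 0, the lottery's EU is 0.32·5000^α.
Indifference: 1541^α = 0.32·5000^α, so (1541/5000)^α = 0.32.
Take logs: α = ln 0.32 / ln(1541/5000) ≈ 0.968078.

α ≈ 0.9681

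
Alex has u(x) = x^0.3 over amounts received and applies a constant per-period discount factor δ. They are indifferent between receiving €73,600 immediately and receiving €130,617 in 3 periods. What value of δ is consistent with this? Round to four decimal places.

The payoff in 3 periods is discounted by δ^3, so u(73600) = δ^3·u(130617) and δ^3 = u(73600)/u(130617).
Since u(x) = x^0.3, δ^3 = (73600/130617)^0.3 = 0.56348^0.3 = 0.84191.
Hence δ = (0.84191)^(1/3) = 0.944252.

δ ≈ 0.9443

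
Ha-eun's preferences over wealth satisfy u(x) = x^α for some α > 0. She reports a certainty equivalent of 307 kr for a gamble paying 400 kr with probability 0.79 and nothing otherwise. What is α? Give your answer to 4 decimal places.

EU(lottery) = 0.79·400^α + 0.21·0 = 0.79·400^α.
Setting u(307) equal to that: 307^α = 0.79·400^α ⇒ (307/400)^α = 0.79.
Taking logs: α·ln(307/400) = ln(0.79), so α = -0.2357223 / -0.2646168 ≈ 0.8908.

α ≈ 0.8908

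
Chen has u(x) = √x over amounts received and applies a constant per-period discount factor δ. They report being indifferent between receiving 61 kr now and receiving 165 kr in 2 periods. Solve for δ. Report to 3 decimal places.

Equating discounted utilities: u(61) = δ^2·u(165) ⇒ δ^2 = u(61)/u(165).
Since u(x) = √x, δ^2 = √(61/165) = 0.60803.
So δ = 0.60803^(1/2) ≈ 0.780.

δ ≈ 0.780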